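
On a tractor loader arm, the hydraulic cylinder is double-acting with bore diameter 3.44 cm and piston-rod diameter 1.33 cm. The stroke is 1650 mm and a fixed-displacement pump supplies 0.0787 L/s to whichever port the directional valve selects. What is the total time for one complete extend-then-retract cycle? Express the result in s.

t ≈ 36.1 s

Cap-side area A_cap = π/4 × (3.44 cm)² = 9.294 cm^2
Rod-side annular area A_ann = π/4 × (3.44² − 1.33²) = 7.905 cm^2
t_ext = A_cap·L/Q = 19.49 s
t_ret = A_ann·L/Q = 16.57 s
t_cycle = t_ext + t_ret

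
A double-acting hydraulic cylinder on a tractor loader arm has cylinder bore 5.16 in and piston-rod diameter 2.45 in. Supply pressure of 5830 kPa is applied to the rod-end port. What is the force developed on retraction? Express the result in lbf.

F ≈ 13700 lbf

Rod-side annular area A_ann = π/4 × (5.16² − 2.45²) = 16.20 in^2
On retraction the pressure acts on the annular area (bore minus rod).
F = P × A_ann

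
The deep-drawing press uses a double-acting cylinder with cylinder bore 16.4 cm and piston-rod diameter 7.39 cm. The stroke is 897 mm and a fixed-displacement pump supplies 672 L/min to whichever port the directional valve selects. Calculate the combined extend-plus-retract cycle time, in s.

t ≈ 3.04 s

Cap-side area A_cap = π/4 × (16.4 cm)² = 211.2 cm^2
Rod-side annular area A_ann = π/4 × (16.4² − 7.39²) = 168.3 cm^2
t_ext = A_cap·L/Q = 1.692 s
t_ret = A_ann·L/Q = 1.348 s
t_cycle = t_ext + t_ret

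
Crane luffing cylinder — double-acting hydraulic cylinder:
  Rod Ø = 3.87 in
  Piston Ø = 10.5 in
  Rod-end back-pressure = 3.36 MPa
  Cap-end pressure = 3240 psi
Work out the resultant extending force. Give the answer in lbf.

Cap-side area A_cap = π/4 × (10.5 in)² = 86.59 in^2
Rod-side annular area A_ann = π/4 × (10.5² − 3.87²) = 74.83 in^2
Net thrust = P_cap·A_cap − P_rod·A_ann = 2.806e5 lbf − 36470 lbf

F ≈ 2.44e5 lbf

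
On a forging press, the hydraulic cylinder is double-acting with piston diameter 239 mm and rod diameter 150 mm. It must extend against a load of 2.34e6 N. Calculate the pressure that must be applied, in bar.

Cap-side area A_cap = π/4 × (239 mm)² = 44860 mm^2
P = F / A = 2.34e6 N / A

P ≈ 522 bar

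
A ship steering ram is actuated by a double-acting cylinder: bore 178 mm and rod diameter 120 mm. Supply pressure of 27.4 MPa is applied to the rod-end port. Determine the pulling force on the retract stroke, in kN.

F ≈ 372 kN

Rod-side annular area A_ann = π/4 × (178² − 120²) = 13570 mm^2
On retraction the pressure acts on the annular area (bore minus rod).
F = P × A_ann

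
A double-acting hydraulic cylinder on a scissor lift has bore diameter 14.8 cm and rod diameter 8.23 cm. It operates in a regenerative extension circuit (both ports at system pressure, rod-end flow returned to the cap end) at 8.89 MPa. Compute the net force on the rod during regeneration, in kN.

F ≈ 47.3 kN

With equal pressure on both faces, forces on the annular region cancel; the net push is pressure × rod cross-section.
Rod cross-section A_rod = π/4 × (8.23 cm)² = 53.20 cm^2
F = P × A_rod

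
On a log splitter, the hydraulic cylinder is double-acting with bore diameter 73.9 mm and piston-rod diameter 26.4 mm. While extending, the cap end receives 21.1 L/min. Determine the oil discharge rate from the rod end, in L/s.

Q_out ≈ 0.307 L/s

Cap-side area A_cap = π/4 × (73.9 mm)² = 4289 mm^2
Rod-side annular area A_ann = π/4 × (73.9² − 26.4²) = 3742 mm^2
Piston speed v = Q_in/A_cap; rod-end outflow Q_out = v × A_ann = Q_in × A_ann/A_cap.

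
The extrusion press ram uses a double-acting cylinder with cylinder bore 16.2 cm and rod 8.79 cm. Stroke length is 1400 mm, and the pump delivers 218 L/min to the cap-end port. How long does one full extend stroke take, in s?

t ≈ 7.94 s

Cap-side area A_cap = π/4 × (16.2 cm)² = 206.1 cm^2
Swept volume V = A × L; t = V / Q = A·L / Q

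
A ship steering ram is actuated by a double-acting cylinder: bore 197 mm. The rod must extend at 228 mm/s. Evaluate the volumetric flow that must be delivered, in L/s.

Q ≈ 6.95 L/s

Cap-side area A_cap = π/4 × (197 mm)² = 30480 mm^2
Q = A × v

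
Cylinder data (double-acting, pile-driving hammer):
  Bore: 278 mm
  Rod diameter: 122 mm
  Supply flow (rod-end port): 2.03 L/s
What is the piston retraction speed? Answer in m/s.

v ≈ 0.0414 m/s

Rod-side annular area A_ann = π/4 × (278² − 122²) = 49010 mm^2
Flow into the rod-end port fills the annular volume.
v = Q / A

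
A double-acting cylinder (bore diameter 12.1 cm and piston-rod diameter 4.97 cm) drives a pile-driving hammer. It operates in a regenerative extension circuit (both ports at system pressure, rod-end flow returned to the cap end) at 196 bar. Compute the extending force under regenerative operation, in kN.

With equal pressure on both faces, forces on the annular region cancel; the net push is pressure × rod cross-section.
Rod cross-section A_rod = π/4 × (4.97 cm)² = 19.40 cm^2
F = P × A_rod

F ≈ 38.0 kN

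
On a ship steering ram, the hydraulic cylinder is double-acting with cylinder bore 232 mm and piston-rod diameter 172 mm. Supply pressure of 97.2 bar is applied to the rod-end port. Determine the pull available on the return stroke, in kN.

Rod-side annular area A_ann = π/4 × (232² − 172²) = 19040 mm^2
On retraction the pressure acts on the annular area (bore minus rod).
F = P × A_ann

F ≈ 185 kN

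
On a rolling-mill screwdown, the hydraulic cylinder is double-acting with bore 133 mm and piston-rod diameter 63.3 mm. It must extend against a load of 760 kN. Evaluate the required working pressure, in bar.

P ≈ 547 bar

Cap-side area A_cap = π/4 × (133 mm)² = 13890 mm^2
P = F / A = 760 kN / A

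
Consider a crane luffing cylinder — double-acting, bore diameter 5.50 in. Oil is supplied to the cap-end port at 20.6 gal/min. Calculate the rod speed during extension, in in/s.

v ≈ 3.34 in/s

Cap-side area A_cap = π/4 × (5.50 in)² = 23.76 in^2
v = Q / A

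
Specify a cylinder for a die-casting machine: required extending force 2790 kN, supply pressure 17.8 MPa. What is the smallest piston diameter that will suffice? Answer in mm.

Extension force acts on the full piston face: F = P × (π/4)D².
D = √(4F / (πP)) = √(4 × 2790 kN / (π × 17.8 MPa))

D ≈ 447 mm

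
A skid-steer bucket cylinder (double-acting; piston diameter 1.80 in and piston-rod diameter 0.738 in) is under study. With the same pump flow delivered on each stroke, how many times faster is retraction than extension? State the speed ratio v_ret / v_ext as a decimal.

Cap-side area A_cap = π/4 × (1.80 in)² = 2.545 in^2
Rod-side annular area A_ann = π/4 × (1.80² − 0.738²) = 2.117 in^2
For equal Q, v ∝ 1/A, so v_ret/v_ext = A_cap/A_ann.

v_ret/v_ext ≈ 1.20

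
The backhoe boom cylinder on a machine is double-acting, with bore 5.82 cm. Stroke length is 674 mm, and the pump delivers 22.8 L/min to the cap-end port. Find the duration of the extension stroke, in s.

t ≈ 4.72 s

Cap-side area A_cap = π/4 × (5.82 cm)² = 26.60 cm^2
Swept volume V = A × L; t = V / Q = A·L / Q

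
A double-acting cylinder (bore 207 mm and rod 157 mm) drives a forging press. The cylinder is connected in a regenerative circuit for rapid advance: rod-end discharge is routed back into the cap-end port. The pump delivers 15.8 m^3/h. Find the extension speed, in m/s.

v ≈ 0.227 m/s

In regeneration the rod-end outflow joins the pump flow into the cap end, so the net volume the pump must supply per unit advance equals the rod cross-section area.
Rod cross-section A_rod = π/4 × (157 mm)² = 19360 mm^2
v = Q_pump / A_rod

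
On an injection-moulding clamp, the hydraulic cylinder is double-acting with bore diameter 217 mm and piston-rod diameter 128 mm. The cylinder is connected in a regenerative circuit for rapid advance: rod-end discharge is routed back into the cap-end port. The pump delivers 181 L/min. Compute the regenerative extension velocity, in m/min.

v ≈ 14.1 m/min

In regeneration the rod-end outflow joins the pump flow into the cap end, so the net volume the pump must supply per unit advance equals the rod cross-section area.
Rod cross-section A_rod = π/4 × (128 mm)² = 12870 mm^2
v = Q_pump / A_rod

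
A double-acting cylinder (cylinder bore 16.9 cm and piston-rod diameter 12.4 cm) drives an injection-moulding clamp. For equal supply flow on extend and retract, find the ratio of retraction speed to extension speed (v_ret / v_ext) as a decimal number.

v_ret/v_ext ≈ 2.17

Cap-side area A_cap = π/4 × (16.9 cm)² = 224.3 cm^2
Rod-side annular area A_ann = π/4 × (16.9² − 12.4²) = 103.6 cm^2
For equal Q, v ∝ 1/A, so v_ret/v_ext = A_cap/A_ann.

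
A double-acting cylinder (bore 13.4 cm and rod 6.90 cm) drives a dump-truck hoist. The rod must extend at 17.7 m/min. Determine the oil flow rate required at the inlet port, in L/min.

Q ≈ 250 L/min

Cap-side area A_cap = π/4 × (13.4 cm)² = 141.0 cm^2
Q = A × v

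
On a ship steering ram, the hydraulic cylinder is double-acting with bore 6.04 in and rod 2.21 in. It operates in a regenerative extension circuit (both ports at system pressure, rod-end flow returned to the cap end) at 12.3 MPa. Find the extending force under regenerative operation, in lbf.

With equal pressure on both faces, forces on the annular region cancel; the net push is pressure × rod cross-section.
Rod cross-section A_rod = π/4 × (2.21 in)² = 3.836 in^2
F = P × A_rod

F ≈ 6840 lbf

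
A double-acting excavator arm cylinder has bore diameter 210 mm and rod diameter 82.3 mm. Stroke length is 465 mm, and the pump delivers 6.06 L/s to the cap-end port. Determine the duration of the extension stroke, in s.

Cap-side area A_cap = π/4 × (210 mm)² = 34640 mm^2
Swept volume V = A × L; t = V / Q = A·L / Q

t ≈ 2.66 s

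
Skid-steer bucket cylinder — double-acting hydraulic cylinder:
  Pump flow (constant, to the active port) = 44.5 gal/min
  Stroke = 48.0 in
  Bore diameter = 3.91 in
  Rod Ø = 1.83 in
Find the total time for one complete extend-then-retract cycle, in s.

t ≈ 5.99 s

Cap-side area A_cap = π/4 × (3.91 in)² = 12.01 in^2
Rod-side annular area A_ann = π/4 × (3.91² − 1.83²) = 9.377 in^2
t_ext = A_cap·L/Q = 3.364 s
t_ret = A_ann·L/Q = 2.627 s
t_cycle = t_ext + t_ret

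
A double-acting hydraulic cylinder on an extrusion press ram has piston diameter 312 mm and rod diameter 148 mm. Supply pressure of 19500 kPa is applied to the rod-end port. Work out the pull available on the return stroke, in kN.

F ≈ 1160 kN

Rod-side annular area A_ann = π/4 × (312² − 148²) = 59250 mm^2
On retraction the pressure acts on the annular area (bore minus rod).
F = P × A_ann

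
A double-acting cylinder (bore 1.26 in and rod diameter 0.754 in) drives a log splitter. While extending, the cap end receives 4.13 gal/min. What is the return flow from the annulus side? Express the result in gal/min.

Q_out ≈ 2.65 gal/min

Cap-side area A_cap = π/4 × (1.26 in)² = 1.247 in^2
Rod-side annular area A_ann = π/4 × (1.26² − 0.754²) = 0.8004 in^2
Piston speed v = Q_in/A_cap; rod-end outflow Q_out = v × A_ann = Q_in × A_ann/A_cap.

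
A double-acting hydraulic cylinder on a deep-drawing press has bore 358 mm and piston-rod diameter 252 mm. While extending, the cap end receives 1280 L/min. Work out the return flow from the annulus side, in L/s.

Cap-side area A_cap = π/4 × (358 mm)² = 1.007e5 mm^2
Rod-side annular area A_ann = π/4 × (358² − 252²) = 50780 mm^2
Piston speed v = Q_in/A_cap; rod-end outflow Q_out = v × A_ann = Q_in × A_ann/A_cap.

Q_out ≈ 10.8 L/s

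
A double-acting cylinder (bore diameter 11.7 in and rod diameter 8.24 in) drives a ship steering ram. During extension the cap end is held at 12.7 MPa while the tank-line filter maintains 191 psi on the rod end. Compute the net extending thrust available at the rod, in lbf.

Cap-side area A_cap = π/4 × (11.7 in)² = 107.5 in^2
Rod-side annular area A_ann = π/4 × (11.7² − 8.24²) = 54.19 in^2
Net thrust = P_cap·A_cap − P_rod·A_ann = 1.980e5 lbf − 10350 lbf

F ≈ 1.88e5 lbf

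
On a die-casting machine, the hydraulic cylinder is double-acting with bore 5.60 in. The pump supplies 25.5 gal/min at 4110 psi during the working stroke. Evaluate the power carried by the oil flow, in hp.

W ≈ 61.1 hp

Hydraulic power = P × Q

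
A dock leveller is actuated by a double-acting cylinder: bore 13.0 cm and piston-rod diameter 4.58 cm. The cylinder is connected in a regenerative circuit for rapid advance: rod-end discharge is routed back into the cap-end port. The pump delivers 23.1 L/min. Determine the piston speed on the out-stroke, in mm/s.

In regeneration the rod-end outflow joins the pump flow into the cap end, so the net volume the pump must supply per unit advance equals the rod cross-section area.
Rod cross-section A_rod = π/4 × (4.58 cm)² = 16.47 cm^2
v = Q_pump / A_rod

v ≈ 234 mm/s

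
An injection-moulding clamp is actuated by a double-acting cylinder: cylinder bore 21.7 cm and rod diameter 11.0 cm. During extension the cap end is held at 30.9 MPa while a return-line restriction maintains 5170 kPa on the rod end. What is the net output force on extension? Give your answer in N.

Cap-side area A_cap = π/4 × (21.7 cm)² = 369.8 cm^2
Rod-side annular area A_ann = π/4 × (21.7² − 11.0²) = 274.8 cm^2
Net thrust = P_cap·A_cap − P_rod·A_ann = 1.143e6 N − 1.421e5 N

F ≈ 1.00e6 N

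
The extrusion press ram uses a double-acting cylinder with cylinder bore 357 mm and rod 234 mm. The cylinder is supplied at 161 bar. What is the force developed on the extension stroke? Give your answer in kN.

Cap-side area A_cap = π/4 × (357 mm)² = 1.001e5 mm^2
F = P × A_cap = 161 bar × A_cap

F ≈ 1610 kN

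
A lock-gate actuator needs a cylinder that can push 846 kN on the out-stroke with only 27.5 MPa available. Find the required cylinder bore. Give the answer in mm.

Extension force acts on the full piston face: F = P × (π/4)D².
D = √(4F / (πP)) = √(4 × 846 kN / (π × 27.5 MPa))

D ≈ 198 mm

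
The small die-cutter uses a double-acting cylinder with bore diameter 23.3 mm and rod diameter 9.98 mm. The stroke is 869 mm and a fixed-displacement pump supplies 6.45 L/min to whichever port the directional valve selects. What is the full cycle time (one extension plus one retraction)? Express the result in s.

Cap-side area A_cap = π/4 × (23.3 mm)² = 426.4 mm^2
Rod-side annular area A_ann = π/4 × (23.3² − 9.98²) = 348.2 mm^2
t_ext = A_cap·L/Q = 3.447 s
t_ret = A_ann·L/Q = 2.814 s
t_cycle = t_ext + t_ret

t ≈ 6.26 s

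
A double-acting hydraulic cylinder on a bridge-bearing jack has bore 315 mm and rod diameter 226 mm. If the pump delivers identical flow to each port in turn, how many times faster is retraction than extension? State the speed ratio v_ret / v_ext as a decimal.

v_ret/v_ext ≈ 2.06

Cap-side area A_cap = π/4 × (315 mm)² = 77930 mm^2
Rod-side annular area A_ann = π/4 × (315² − 226²) = 37820 mm^2
For equal Q, v ∝ 1/A, so v_ret/v_ext = A_cap/A_ann.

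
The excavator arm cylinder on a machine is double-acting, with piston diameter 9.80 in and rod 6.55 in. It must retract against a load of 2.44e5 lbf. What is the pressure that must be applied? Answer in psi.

Rod-side annular area A_ann = π/4 × (9.80² − 6.55²) = 41.73 in^2
Retraction: pressure acts on the annular area.
P = F / A = 2.44e5 lbf / A

P ≈ 5850 psi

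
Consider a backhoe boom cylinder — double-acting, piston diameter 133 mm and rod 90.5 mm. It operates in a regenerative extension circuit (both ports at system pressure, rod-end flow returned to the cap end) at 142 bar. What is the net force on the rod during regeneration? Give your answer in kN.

F ≈ 91.3 kN

With equal pressure on both faces, forces on the annular region cancel; the net push is pressure × rod cross-section.
Rod cross-section A_rod = π/4 × (90.5 mm)² = 6433 mm^2
F = P × A_rod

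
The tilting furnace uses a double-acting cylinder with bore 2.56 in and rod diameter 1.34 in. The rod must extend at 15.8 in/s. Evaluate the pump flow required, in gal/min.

Q ≈ 21.1 gal/min

Cap-side area A_cap = π/4 × (2.56 in)² = 5.147 in^2
Q = A × v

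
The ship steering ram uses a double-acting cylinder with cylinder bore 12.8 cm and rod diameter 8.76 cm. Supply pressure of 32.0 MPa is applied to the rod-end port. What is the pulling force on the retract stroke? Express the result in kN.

F ≈ 219 kN

Rod-side annular area A_ann = π/4 × (12.8² − 8.76²) = 68.41 cm^2
On retraction the pressure acts on the annular area (bore minus rod).
F = P × A_ann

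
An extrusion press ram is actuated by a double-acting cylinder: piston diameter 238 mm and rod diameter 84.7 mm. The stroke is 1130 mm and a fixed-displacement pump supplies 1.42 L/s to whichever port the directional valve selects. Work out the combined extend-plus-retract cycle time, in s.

t ≈ 66.3 s

Cap-side area A_cap = π/4 × (238 mm)² = 44490 mm^2
Rod-side annular area A_ann = π/4 × (238² − 84.7²) = 38850 mm^2
t_ext = A_cap·L/Q = 35.40 s
t_ret = A_ann·L/Q = 30.92 s
t_cycle = t_ext + t_ret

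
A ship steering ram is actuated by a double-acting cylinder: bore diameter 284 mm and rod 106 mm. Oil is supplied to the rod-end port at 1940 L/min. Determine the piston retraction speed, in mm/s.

Rod-side annular area A_ann = π/4 × (284² − 106²) = 54520 mm^2
Flow into the rod-end port fills the annular volume.
v = Q / A

v ≈ 593 mm/s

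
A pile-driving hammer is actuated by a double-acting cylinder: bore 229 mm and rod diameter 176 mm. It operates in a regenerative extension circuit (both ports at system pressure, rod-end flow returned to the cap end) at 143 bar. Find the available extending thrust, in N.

F ≈ 3.48e5 N

With equal pressure on both faces, forces on the annular region cancel; the net push is pressure × rod cross-section.
Rod cross-section A_rod = π/4 × (176 mm)² = 24330 mm^2
F = P × A_rod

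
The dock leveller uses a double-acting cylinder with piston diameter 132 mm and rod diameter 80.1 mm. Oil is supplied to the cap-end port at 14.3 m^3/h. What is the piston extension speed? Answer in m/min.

v ≈ 17.4 m/min

Cap-side area A_cap = π/4 × (132 mm)² = 13680 mm^2
v = Q / A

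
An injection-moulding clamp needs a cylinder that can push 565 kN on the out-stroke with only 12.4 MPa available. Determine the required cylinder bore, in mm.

Extension force acts on the full piston face: F = P × (π/4)D².
D = √(4F / (πP)) = √(4 × 565 kN / (π × 12.4 MPa))

D ≈ 241 mm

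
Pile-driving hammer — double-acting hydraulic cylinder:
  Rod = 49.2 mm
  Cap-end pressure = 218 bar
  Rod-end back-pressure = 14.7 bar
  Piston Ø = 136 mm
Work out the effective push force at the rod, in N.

F ≈ 2.98e5 N

Cap-side area A_cap = π/4 × (136 mm)² = 14530 mm^2
Rod-side annular area A_ann = π/4 × (136² − 49.2²) = 12630 mm^2
Net thrust = P_cap·A_cap − P_rod·A_ann = 3.167e5 N − 18560 N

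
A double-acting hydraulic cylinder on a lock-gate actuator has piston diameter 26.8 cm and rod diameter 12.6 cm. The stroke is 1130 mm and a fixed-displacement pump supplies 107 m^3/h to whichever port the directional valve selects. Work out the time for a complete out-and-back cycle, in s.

t ≈ 3.82 s

Cap-side area A_cap = π/4 × (26.8 cm)² = 564.1 cm^2
Rod-side annular area A_ann = π/4 × (26.8² − 12.6²) = 439.4 cm^2
t_ext = A_cap·L/Q = 2.145 s
t_ret = A_ann·L/Q = 1.671 s
t_cycle = t_ext + t_ret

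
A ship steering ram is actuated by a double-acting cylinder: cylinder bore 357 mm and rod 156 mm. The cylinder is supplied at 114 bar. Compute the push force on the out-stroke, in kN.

Cap-side area A_cap = π/4 × (357 mm)² = 1.001e5 mm^2
F = P × A_cap = 114 bar × A_cap

F ≈ 1140 kN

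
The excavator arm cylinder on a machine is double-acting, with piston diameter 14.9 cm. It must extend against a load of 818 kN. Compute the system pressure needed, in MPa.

P ≈ 46.9 MPa

Cap-side area A_cap = π/4 × (14.9 cm)² = 174.4 cm^2
P = F / A = 818 kN / A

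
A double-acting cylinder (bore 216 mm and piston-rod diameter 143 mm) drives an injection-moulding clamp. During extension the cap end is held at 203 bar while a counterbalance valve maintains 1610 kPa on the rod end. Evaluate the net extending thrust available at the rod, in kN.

F ≈ 711 kN

Cap-side area A_cap = π/4 × (216 mm)² = 36640 mm^2
Rod-side annular area A_ann = π/4 × (216² − 143²) = 20580 mm^2
Net thrust = P_cap·A_cap − P_rod·A_ann = 743.9 kN − 33.14 kN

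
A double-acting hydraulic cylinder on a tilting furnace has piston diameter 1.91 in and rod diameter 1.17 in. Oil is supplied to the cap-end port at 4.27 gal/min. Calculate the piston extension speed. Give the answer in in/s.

v ≈ 5.74 in/s

Cap-side area A_cap = π/4 × (1.91 in)² = 2.865 in^2
v = Q / A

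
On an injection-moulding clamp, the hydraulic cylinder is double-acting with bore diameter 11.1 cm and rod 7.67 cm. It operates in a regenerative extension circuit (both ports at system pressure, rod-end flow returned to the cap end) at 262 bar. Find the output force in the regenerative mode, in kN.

F ≈ 121 kN

With equal pressure on both faces, forces on the annular region cancel; the net push is pressure × rod cross-section.
Rod cross-section A_rod = π/4 × (7.67 cm)² = 46.20 cm^2
F = P × A_rod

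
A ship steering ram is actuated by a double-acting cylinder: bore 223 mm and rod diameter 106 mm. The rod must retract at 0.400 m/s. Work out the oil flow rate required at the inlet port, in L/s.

Q ≈ 12.1 L/s

Rod-side annular area A_ann = π/4 × (223² − 106²) = 30230 mm^2
Q = A × v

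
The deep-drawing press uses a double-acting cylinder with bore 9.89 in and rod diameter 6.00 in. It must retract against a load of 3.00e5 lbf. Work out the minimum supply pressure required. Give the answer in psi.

Rod-side annular area A_ann = π/4 × (9.89² − 6.00²) = 48.55 in^2
Retraction: pressure acts on the annular area.
P = F / A = 3.00e5 lbf / A

P ≈ 6180 psi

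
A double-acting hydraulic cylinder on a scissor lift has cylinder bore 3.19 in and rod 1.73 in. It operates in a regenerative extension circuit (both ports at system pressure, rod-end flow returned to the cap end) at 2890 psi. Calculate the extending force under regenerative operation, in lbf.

F ≈ 6790 lbf

With equal pressure on both faces, forces on the annular region cancel; the net push is pressure × rod cross-section.
Rod cross-section A_rod = π/4 × (1.73 in)² = 2.351 in^2
F = P × A_rod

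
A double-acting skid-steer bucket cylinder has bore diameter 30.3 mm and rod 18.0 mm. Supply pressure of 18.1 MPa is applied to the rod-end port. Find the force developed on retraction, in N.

F ≈ 8450 N

Rod-side annular area A_ann = π/4 × (30.3² − 18.0²) = 466.6 mm^2
On retraction the pressure acts on the annular area (bore minus rod).
F = P × A_ann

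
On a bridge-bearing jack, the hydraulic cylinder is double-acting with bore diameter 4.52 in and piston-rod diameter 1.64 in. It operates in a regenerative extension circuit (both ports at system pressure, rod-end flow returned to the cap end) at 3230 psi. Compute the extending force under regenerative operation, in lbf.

With equal pressure on both faces, forces on the annular region cancel; the net push is pressure × rod cross-section.
Rod cross-section A_rod = π/4 × (1.64 in)² = 2.112 in^2
F = P × A_rod

F ≈ 6820 lbf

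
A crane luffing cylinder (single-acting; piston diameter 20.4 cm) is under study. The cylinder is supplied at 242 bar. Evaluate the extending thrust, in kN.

Cap-side area A_cap = π/4 × (20.4 cm)² = 326.9 cm^2
F = P × A_cap = 242 bar × A_cap

F ≈ 791 kN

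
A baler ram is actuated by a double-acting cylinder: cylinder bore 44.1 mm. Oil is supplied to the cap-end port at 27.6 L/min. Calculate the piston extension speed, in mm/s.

v ≈ 301 mm/s

Cap-side area A_cap = π/4 × (44.1 mm)² = 1527 mm^2
v = Q / A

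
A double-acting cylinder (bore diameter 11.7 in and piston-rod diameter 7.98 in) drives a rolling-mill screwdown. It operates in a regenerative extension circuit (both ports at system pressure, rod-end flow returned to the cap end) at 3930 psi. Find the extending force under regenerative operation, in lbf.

F ≈ 1.97e5 lbf

With equal pressure on both faces, forces on the annular region cancel; the net push is pressure × rod cross-section.
Rod cross-section A_rod = π/4 × (7.98 in)² = 50.01 in^2
F = P × A_rod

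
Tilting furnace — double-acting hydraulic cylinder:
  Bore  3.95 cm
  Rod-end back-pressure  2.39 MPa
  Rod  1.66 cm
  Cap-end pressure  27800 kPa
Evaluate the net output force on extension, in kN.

F ≈ 31.7 kN

Cap-side area A_cap = π/4 × (3.95 cm)² = 12.25 cm^2
Rod-side annular area A_ann = π/4 × (3.95² − 1.66²) = 10.09 cm^2
Net thrust = P_cap·A_cap − P_rod·A_ann = 34.07 kN − 2.411 kN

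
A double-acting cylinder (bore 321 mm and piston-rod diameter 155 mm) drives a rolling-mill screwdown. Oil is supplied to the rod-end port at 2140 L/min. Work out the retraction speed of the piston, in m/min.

Rod-side annular area A_ann = π/4 × (321² − 155²) = 62060 mm^2
Flow into the rod-end port fills the annular volume.
v = Q / A

v ≈ 34.5 m/min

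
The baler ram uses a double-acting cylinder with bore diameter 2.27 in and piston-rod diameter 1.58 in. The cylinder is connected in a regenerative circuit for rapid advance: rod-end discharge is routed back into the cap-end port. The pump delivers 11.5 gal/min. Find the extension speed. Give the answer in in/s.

In regeneration the rod-end outflow joins the pump flow into the cap end, so the net volume the pump must supply per unit advance equals the rod cross-section area.
Rod cross-section A_rod = π/4 × (1.58 in)² = 1.961 in^2
v = Q_pump / A_rod

v ≈ 22.6 in/s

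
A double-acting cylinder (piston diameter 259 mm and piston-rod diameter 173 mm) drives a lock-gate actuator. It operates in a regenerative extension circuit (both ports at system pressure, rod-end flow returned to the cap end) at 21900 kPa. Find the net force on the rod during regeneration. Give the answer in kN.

With equal pressure on both faces, forces on the annular region cancel; the net push is pressure × rod cross-section.
Rod cross-section A_rod = π/4 × (173 mm)² = 23510 mm^2
F = P × A_rod

F ≈ 515 kN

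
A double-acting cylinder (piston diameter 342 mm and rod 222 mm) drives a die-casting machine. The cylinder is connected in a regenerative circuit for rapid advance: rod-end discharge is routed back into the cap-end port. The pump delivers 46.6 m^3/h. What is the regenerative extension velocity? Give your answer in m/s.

v ≈ 0.334 m/s

In regeneration the rod-end outflow joins the pump flow into the cap end, so the net volume the pump must supply per unit advance equals the rod cross-section area.
Rod cross-section A_rod = π/4 × (222 mm)² = 38710 mm^2
v = Q_pump / A_rod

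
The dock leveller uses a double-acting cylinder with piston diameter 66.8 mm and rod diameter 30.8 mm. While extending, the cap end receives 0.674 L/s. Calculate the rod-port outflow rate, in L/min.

Q_out ≈ 31.8 L/min

Cap-side area A_cap = π/4 × (66.8 mm)² = 3505 mm^2
Rod-side annular area A_ann = π/4 × (66.8² − 30.8²) = 2760 mm^2
Piston speed v = Q_in/A_cap; rod-end outflow Q_out = v × A_ann = Q_in × A_ann/A_cap.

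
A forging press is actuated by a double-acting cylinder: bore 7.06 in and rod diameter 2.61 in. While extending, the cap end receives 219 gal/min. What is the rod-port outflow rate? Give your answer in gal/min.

Cap-side area A_cap = π/4 × (7.06 in)² = 39.15 in^2
Rod-side annular area A_ann = π/4 × (7.06² − 2.61²) = 33.80 in^2
Piston speed v = Q_in/A_cap; rod-end outflow Q_out = v × A_ann = Q_in × A_ann/A_cap.

Q_out ≈ 189 gal/min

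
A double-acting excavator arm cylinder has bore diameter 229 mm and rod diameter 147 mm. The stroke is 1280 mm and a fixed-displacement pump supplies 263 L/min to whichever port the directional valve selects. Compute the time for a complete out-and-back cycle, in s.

Cap-side area A_cap = π/4 × (229 mm)² = 41190 mm^2
Rod-side annular area A_ann = π/4 × (229² − 147²) = 24220 mm^2
t_ext = A_cap·L/Q = 12.03 s
t_ret = A_ann·L/Q = 7.071 s
t_cycle = t_ext + t_ret

t ≈ 19.1 s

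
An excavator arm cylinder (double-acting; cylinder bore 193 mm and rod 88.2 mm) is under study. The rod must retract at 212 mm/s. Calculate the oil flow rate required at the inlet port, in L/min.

Q ≈ 294 L/min

Rod-side annular area A_ann = π/4 × (193² − 88.2²) = 23150 mm^2
Q = A × v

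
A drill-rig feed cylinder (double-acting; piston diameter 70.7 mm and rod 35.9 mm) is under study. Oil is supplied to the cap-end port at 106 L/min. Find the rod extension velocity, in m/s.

v ≈ 0.450 m/s

Cap-side area A_cap = π/4 × (70.7 mm)² = 3926 mm^2
v = Q / A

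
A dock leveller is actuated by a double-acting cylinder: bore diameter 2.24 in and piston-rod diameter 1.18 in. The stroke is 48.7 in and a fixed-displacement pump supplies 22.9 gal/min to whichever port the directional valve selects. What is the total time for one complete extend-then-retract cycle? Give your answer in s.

Cap-side area A_cap = π/4 × (2.24 in)² = 3.941 in^2
Rod-side annular area A_ann = π/4 × (2.24² − 1.18²) = 2.847 in^2
t_ext = A_cap·L/Q = 2.177 s
t_ret = A_ann·L/Q = 1.573 s
t_cycle = t_ext + t_ret

t ≈ 3.75 s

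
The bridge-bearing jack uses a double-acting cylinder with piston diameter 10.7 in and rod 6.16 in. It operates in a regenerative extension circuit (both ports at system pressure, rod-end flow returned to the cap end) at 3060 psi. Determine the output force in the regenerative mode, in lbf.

With equal pressure on both faces, forces on the annular region cancel; the net push is pressure × rod cross-section.
Rod cross-section A_rod = π/4 × (6.16 in)² = 29.80 in^2
F = P × A_rod

F ≈ 91200 lbf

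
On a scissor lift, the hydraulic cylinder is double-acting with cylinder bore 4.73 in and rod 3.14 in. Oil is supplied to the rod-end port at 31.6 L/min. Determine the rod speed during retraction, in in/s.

Rod-side annular area A_ann = π/4 × (4.73² − 3.14²) = 9.828 in^2
Flow into the rod-end port fills the annular volume.
v = Q / A

v ≈ 3.27 in/s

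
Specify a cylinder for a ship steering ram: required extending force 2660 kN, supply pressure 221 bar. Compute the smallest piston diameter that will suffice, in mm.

D ≈ 391 mm

Extension force acts on the full piston face: F = P × (π/4)D².
D = √(4F / (πP)) = √(4 × 2660 kN / (π × 221 bar))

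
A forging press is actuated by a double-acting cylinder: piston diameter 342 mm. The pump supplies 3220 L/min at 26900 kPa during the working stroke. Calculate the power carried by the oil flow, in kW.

W ≈ 1440 kW

Hydraulic power = P × Q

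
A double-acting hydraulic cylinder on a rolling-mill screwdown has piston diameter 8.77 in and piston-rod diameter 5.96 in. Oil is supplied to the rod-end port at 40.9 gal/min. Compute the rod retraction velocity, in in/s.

v ≈ 4.84 in/s

Rod-side annular area A_ann = π/4 × (8.77² − 5.96²) = 32.51 in^2
Flow into the rod-end port fills the annular volume.
v = Q / A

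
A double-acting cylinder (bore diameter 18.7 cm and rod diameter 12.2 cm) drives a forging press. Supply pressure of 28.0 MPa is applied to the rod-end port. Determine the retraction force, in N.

F ≈ 4.42e5 N

Rod-side annular area A_ann = π/4 × (18.7² − 12.2²) = 157.7 cm^2
On retraction the pressure acts on the annular area (bore minus rod).
F = P × A_ann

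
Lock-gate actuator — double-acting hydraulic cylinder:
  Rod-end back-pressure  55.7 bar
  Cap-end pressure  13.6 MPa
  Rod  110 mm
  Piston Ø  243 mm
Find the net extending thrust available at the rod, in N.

Cap-side area A_cap = π/4 × (243 mm)² = 46380 mm^2
Rod-side annular area A_ann = π/4 × (243² − 110²) = 36870 mm^2
Net thrust = P_cap·A_cap − P_rod·A_ann = 6.307e5 N − 2.054e5 N

F ≈ 4.25e5 N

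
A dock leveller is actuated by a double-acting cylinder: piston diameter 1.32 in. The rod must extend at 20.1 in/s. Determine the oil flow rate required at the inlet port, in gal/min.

Q ≈ 7.14 gal/min

Cap-side area A_cap = π/4 × (1.32 in)² = 1.368 in^2
Q = A × v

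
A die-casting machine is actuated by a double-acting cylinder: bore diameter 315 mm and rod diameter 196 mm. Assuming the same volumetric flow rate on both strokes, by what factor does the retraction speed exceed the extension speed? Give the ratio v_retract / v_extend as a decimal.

Cap-side area A_cap = π/4 × (315 mm)² = 77930 mm^2
Rod-side annular area A_ann = π/4 × (315² − 196²) = 47760 mm^2
For equal Q, v ∝ 1/A, so v_ret/v_ext = A_cap/A_ann.

v_ret/v_ext ≈ 1.63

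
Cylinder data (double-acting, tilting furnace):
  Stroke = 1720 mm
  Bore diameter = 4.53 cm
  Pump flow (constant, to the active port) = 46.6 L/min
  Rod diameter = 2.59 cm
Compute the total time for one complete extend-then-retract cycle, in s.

Cap-side area A_cap = π/4 × (4.53 cm)² = 16.12 cm^2
Rod-side annular area A_ann = π/4 × (4.53² − 2.59²) = 10.85 cm^2
t_ext = A_cap·L/Q = 3.569 s
t_ret = A_ann·L/Q = 2.403 s
t_cycle = t_ext + t_ret

t ≈ 5.97 s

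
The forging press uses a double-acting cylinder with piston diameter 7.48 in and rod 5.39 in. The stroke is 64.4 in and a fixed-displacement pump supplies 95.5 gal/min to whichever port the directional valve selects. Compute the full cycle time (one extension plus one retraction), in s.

t ≈ 11.4 s

Cap-side area A_cap = π/4 × (7.48 in)² = 43.94 in^2
Rod-side annular area A_ann = π/4 × (7.48² − 5.39²) = 21.13 in^2
t_ext = A_cap·L/Q = 7.697 s
t_ret = A_ann·L/Q = 3.700 s
t_cycle = t_ext + t_ret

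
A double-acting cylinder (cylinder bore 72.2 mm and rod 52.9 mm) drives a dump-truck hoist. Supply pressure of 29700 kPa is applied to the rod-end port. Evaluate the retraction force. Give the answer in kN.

Rod-side annular area A_ann = π/4 × (72.2² − 52.9²) = 1896 mm^2
On retraction the pressure acts on the annular area (bore minus rod).
F = P × A_ann

F ≈ 56.3 kN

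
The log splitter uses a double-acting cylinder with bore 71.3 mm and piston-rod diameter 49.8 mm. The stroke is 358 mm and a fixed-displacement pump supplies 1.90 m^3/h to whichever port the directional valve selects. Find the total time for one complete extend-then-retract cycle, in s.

Cap-side area A_cap = π/4 × (71.3 mm)² = 3993 mm^2
Rod-side annular area A_ann = π/4 × (71.3² − 49.8²) = 2045 mm^2
t_ext = A_cap·L/Q = 2.708 s
t_ret = A_ann·L/Q = 1.387 s
t_cycle = t_ext + t_ret

t ≈ 4.10 s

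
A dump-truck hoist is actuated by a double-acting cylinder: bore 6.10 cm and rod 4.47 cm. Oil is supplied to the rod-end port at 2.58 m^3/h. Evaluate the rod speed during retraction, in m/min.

v ≈ 31.8 m/min

Rod-side annular area A_ann = π/4 × (6.10² − 4.47²) = 13.53 cm^2
Flow into the rod-end port fills the annular volume.
v = Q / A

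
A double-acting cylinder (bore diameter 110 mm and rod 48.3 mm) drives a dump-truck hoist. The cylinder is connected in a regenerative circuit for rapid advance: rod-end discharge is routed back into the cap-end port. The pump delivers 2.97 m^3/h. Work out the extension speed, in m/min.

v ≈ 27.0 m/min

In regeneration the rod-end outflow joins the pump flow into the cap end, so the net volume the pump must supply per unit advance equals the rod cross-section area.
Rod cross-section A_rod = π/4 × (48.3 mm)² = 1832 mm^2
v = Q_pump / A_rod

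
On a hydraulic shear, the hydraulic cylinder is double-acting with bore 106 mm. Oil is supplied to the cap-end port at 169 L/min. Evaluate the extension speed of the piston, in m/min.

Cap-side area A_cap = π/4 × (106 mm)² = 8825 mm^2
v = Q / A

v ≈ 19.2 m/min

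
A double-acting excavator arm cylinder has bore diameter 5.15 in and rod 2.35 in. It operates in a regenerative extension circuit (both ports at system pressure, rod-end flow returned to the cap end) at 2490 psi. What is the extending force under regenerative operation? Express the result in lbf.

F ≈ 10800 lbf

With equal pressure on both faces, forces on the annular region cancel; the net push is pressure × rod cross-section.
Rod cross-section A_rod = π/4 × (2.35 in)² = 4.337 in^2
F = P × A_rod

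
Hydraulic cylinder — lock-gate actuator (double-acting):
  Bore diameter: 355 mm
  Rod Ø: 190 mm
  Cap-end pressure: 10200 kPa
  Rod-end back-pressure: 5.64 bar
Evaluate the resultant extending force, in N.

Cap-side area A_cap = π/4 × (355 mm)² = 98980 mm^2
Rod-side annular area A_ann = π/4 × (355² − 190²) = 70630 mm^2
Net thrust = P_cap·A_cap − P_rod·A_ann = 1.010e6 N − 39830 N

F ≈ 9.70e5 N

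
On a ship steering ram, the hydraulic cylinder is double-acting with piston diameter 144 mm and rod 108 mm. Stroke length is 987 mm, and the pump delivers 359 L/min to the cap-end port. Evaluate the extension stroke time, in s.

t ≈ 2.69 s

Cap-side area A_cap = π/4 × (144 mm)² = 16290 mm^2
Swept volume V = A × L; t = V / Q = A·L / Q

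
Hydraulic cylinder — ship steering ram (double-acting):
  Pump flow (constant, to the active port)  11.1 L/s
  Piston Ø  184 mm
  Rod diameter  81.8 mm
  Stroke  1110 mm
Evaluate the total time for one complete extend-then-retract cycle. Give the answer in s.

Cap-side area A_cap = π/4 × (184 mm)² = 26590 mm^2
Rod-side annular area A_ann = π/4 × (184² − 81.8²) = 21340 mm^2
t_ext = A_cap·L/Q = 2.659 s
t_ret = A_ann·L/Q = 2.134 s
t_cycle = t_ext + t_ret

t ≈ 4.79 s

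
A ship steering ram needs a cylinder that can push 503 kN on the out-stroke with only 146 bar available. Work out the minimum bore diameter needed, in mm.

D ≈ 209 mm

Extension force acts on the full piston face: F = P × (π/4)D².
D = √(4F / (πP)) = √(4 × 503 kN / (π × 146 bar))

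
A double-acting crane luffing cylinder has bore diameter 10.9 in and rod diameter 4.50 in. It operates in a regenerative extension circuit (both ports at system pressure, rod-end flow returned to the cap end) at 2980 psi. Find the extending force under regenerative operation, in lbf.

With equal pressure on both faces, forces on the annular region cancel; the net push is pressure × rod cross-section.
Rod cross-section A_rod = π/4 × (4.50 in)² = 15.90 in^2
F = P × A_rod

F ≈ 47400 lbf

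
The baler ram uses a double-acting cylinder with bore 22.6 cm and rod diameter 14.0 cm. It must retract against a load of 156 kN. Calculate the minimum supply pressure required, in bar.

P ≈ 63.1 bar

Rod-side annular area A_ann = π/4 × (22.6² − 14.0²) = 247.2 cm^2
Retraction: pressure acts on the annular area.
P = F / A = 156 kN / A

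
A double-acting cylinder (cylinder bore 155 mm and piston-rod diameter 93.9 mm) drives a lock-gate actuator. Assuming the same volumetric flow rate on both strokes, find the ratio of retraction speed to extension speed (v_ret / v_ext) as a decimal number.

v_ret/v_ext ≈ 1.58

Cap-side area A_cap = π/4 × (155 mm)² = 18870 mm^2
Rod-side annular area A_ann = π/4 × (155² − 93.9²) = 11940 mm^2
For equal Q, v ∝ 1/A, so v_ret/v_ext = A_cap/A_ann.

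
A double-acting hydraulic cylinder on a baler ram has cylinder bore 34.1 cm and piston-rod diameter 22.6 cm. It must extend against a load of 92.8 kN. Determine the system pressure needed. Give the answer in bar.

Cap-side area A_cap = π/4 × (34.1 cm)² = 913.3 cm^2
P = F / A = 92.8 kN / A

P ≈ 10.2 bar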